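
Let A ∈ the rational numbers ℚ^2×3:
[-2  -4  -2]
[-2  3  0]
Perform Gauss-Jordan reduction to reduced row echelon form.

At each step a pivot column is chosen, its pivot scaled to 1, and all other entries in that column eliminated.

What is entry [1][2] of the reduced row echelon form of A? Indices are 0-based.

M[1][2] = 2/7

step 1: normalize row 0 (÷-2) = (1, 2, 1)
  row 1: subtract -2×row0 = (0, 7, 2)
step 2: normalize row 1 (÷7) = (0, 1, 2/7)
  row 0: subtract 2×row1 = (1, 0, 3/7)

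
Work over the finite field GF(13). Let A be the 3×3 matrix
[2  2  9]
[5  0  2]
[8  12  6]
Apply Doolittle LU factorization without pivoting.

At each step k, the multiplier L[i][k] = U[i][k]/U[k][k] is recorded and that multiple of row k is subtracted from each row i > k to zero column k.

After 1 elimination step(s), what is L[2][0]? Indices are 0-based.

L[2][0] = 4

k=0: U[0][0]=2
  eliminate (1,0): mult=9, new row 1: (0, 8, 12); set L[1][0]=9
  eliminate (2,0): mult=4, new row 2: (0, 4, 9); set L[2][0]=4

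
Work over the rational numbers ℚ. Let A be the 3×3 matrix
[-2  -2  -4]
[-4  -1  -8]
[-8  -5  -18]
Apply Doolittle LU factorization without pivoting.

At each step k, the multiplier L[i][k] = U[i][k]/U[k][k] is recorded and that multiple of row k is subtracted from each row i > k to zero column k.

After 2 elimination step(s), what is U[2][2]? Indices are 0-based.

U[2][2] = -2

k=0: U[0][0]=-2
  eliminate (1,0): mult=2, new row 1: (0, 3, 0); set L[1][0]=2
  eliminate (2,0): mult=4, new row 2: (0, 3, -2); set L[2][0]=4
k=1: U[1][1]=3
  eliminate (2,1): mult=1, new row 2: (0, 0, -2); set L[2][1]=1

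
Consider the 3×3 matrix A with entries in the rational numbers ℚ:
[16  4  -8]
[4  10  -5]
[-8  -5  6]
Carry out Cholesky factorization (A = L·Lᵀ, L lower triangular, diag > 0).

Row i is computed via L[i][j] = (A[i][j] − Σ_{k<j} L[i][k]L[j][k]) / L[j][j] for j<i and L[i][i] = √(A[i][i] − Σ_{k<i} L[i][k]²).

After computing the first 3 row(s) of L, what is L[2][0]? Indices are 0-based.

Step 1: L[0][0] = √(16) = 4.
  L[1][0] = (4) / L[0][0] = 1.
Step 2: L[1][1] = √(9) = 3.
  L[2][0] = (-8) / L[0][0] = -2.
  L[2][1] = (-3) / L[1][1] = -1.
Step 3: L[2][2] = √(1) = 1.

L[2][0] = -2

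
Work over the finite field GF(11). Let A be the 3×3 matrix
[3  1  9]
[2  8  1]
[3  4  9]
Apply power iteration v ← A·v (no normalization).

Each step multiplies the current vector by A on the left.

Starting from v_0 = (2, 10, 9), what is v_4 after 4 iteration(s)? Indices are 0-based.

v_4 = (4, 1, 5)

v_0 = (2, 10, 9).
v_1 = A·v_0 = (9, 5, 6).
v_2 = A·v_1 = (9, 9, 2).
v_3 = A·v_2 = (10, 4, 4).
v_4 = A·v_3 = (4, 1, 5).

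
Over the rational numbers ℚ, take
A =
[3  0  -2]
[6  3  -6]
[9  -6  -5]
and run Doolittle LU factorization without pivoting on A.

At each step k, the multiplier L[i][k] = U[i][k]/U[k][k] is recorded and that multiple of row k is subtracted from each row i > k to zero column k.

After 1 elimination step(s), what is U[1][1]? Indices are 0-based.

U[1][1] = 3

Step 1: pivot at (0,0) is 3.
  row1 ← row1 − (2)·row0  ⇒  L[1][0]=2, U row1=(0, 3, -2)
  row2 ← row2 − (3)·row0  ⇒  L[2][0]=3, U row2=(0, -6, 1)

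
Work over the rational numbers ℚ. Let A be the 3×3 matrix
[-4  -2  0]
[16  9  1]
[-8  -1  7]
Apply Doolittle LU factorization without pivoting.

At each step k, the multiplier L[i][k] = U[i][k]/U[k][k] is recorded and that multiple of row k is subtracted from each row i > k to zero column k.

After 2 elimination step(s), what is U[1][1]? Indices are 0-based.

k=0: U[0][0]=-4
  eliminate (1,0): mult=-4, new row 1: (0, 1, 1); set L[1][0]=-4
  eliminate (2,0): mult=2, new row 2: (0, 3, 7); set L[2][0]=2
k=1: U[1][1]=1
  eliminate (2,1): mult=3, new row 2: (0, 0, 4); set L[2][1]=3

U[1][1] = 1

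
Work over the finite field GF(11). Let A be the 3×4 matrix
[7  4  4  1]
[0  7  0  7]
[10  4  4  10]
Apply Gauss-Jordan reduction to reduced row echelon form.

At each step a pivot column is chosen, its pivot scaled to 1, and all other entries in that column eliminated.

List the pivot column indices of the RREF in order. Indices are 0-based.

pivot columns: 0, 1, 2

step 1: normalize row 0 (÷7) = (1, 10, 10, 8)
  row 2: subtract 10×row0 = (0, 3, 3, 7)
step 2: normalize row 1 (÷7) = (0, 1, 0, 1)
  row 0: subtract 10×row1 = (1, 0, 10, 9)
  row 2: subtract 3×row1 = (0, 0, 3, 4)
step 3: normalize row 2 (÷3) = (0, 0, 1, 5)
  row 0: subtract 10×row2 = (1, 0, 0, 3)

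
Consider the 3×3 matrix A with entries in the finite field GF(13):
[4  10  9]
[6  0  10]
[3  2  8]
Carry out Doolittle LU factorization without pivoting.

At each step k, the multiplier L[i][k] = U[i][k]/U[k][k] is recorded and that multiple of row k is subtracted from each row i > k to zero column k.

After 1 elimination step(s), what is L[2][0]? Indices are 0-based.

L[2][0] = 4

Step 1: pivot at (0,0) is 4.
  row1 ← row1 − (8)·row0  ⇒  L[1][0]=8, U row1=(0, 11, 3)
  row2 ← row2 − (4)·row0  ⇒  L[2][0]=4, U row2=(0, 1, 11)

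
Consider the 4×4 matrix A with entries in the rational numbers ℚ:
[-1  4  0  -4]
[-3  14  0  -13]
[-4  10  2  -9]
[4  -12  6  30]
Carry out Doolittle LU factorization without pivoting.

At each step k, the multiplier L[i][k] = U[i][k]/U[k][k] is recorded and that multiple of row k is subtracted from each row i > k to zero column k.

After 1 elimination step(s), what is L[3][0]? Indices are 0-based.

L[3][0] = -4

k=0: U[0][0]=-1
  eliminate (1,0): mult=3, new row 1: (0, 2, 0, -1); set L[1][0]=3
  eliminate (2,0): mult=4, new row 2: (0, -6, 2, 7); set L[2][0]=4
  eliminate (3,0): mult=-4, new row 3: (0, 4, 6, 14); set L[3][0]=-4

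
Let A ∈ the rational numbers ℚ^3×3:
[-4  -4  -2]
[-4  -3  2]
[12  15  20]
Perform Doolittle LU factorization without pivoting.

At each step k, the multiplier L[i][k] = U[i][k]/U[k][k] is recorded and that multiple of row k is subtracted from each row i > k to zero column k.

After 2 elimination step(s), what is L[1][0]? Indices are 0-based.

L[1][0] = 1

[col 0] pivot -4
  R1 -= 1*R0 → (0, 1, 4)  (L[1][0] := 1)
  R2 -= -3*R0 → (0, 3, 14)  (L[2][0] := -3)
[col 1] pivot 1
  R2 -= 3*R1 → (0, 0, 2)  (L[2][1] := 3)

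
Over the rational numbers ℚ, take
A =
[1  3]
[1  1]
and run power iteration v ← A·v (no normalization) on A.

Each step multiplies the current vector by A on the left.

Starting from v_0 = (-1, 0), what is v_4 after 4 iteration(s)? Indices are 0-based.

v_4 = (-28, -16)

v_0 = (-1, 0).
v_1 = A·v_0 = (-1, -1).
v_2 = A·v_1 = (-4, -2).
v_3 = A·v_2 = (-10, -6).
v_4 = A·v_3 = (-28, -16).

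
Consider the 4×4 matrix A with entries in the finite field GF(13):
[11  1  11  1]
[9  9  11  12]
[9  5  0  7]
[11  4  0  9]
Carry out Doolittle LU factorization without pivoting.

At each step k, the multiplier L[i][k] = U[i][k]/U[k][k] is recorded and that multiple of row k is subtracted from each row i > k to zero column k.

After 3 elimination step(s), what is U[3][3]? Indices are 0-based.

U[3][3] = 7

Step 1: pivot at (0,0) is 11.
  row1 ← row1 − (2)·row0  ⇒  L[1][0]=2, U row1=(0, 7, 2, 10)
  row2 ← row2 − (2)·row0  ⇒  L[2][0]=2, U row2=(0, 3, 4, 5)
  row3 ← row3 − (1)·row0  ⇒  L[3][0]=1, U row3=(0, 3, 2, 8)
Step 2: pivot at (1,1) is 7.
  row2 ← row2 − (6)·row1  ⇒  L[2][1]=6, U row2=(0, 0, 5, 10)
  row3 ← row3 − (6)·row1  ⇒  L[3][1]=6, U row3=(0, 0, 3, 0)
Step 3: pivot at (2,2) is 5.
  row3 ← row3 − (11)·row2  ⇒  L[3][2]=11, U row3=(0, 0, 0, 7)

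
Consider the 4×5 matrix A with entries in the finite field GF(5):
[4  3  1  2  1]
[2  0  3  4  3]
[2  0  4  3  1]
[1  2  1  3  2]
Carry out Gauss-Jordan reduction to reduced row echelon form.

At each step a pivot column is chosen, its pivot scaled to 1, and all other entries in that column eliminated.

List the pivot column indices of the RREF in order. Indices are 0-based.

step 1: normalize row 0 (÷4) = (1, 2, 4, 3, 4)
  row 1: subtract 2×row0 = (0, 1, 0, 3, 0)
  row 2: subtract 2×row0 = (0, 1, 1, 2, 3)
  row 3: subtract 1×row0 = (0, 0, 2, 0, 3)
step 2: normalize row 1 (÷1) = (0, 1, 0, 3, 0)
  row 0: subtract 2×row1 = (1, 0, 4, 2, 4)
  row 2: subtract 1×row1 = (0, 0, 1, 4, 3)
step 3: normalize row 2 (÷1) = (0, 0, 1, 4, 3)
  row 0: subtract 4×row2 = (1, 0, 0, 1, 2)
  row 3: subtract 2×row2 = (0, 0, 0, 2, 2)
step 4: normalize row 3 (÷2) = (0, 0, 0, 1, 1)
  row 0: subtract 1×row3 = (1, 0, 0, 0, 1)
  row 1: subtract 3×row3 = (0, 1, 0, 0, 2)
  row 2: subtract 4×row3 = (0, 0, 1, 0, 4)

pivot columns: 0, 1, 2, 3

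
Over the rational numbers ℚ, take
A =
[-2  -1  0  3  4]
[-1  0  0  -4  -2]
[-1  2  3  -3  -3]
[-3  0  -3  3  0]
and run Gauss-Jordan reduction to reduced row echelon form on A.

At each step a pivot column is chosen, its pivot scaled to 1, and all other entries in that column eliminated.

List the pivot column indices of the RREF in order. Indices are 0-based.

[1] R0 /= -2  ⇒  (1, 1/2, 0, -3/2, -2)
     R1 -= -1·R0  ⇒  (0, 1/2, 0, -11/2, -4)
     R2 -= -1·R0  ⇒  (0, 5/2, 3, -9/2, -5)
     R3 -= -3·R0  ⇒  (0, 3/2, -3, -3/2, -6)
[2] R1 /= 1/2  ⇒  (0, 1, 0, -11, -8)
     R0 -= 1/2·R1  ⇒  (1, 0, 0, 4, 2)
     R2 -= 5/2·R1  ⇒  (0, 0, 3, 23, 15)
     R3 -= 3/2·R1  ⇒  (0, 0, -3, 15, 6)
[3] R2 /= 3  ⇒  (0, 0, 1, 23/3, 5)
     R3 -= -3·R2  ⇒  (0, 0, 0, 38, 21)
[4] R3 /= 38  ⇒  (0, 0, 0, 1, 21/38)
     R0 -= 4·R3  ⇒  (1, 0, 0, 0, -4/19)
     R1 -= -11·R3  ⇒  (0, 1, 0, 0, -73/38)
     R2 -= 23/3·R3  ⇒  (0, 0, 1, 0, 29/38)

pivot columns: 0, 1, 2, 3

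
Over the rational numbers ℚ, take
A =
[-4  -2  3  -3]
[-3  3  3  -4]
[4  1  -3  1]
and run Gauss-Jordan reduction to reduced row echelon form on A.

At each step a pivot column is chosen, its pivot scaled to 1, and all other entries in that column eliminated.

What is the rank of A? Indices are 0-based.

pivot(0,0)=-4: scale R0 → (1, 1/2, -3/4, 3/4)
  clear (1,0): R1 −= (-3)R0 → (0, 9/2, 3/4, -7/4)
  clear (2,0): R2 −= (4)R0 → (0, -1, 0, -2)
pivot(1,1)=9/2: scale R1 → (0, 1, 1/6, -7/18)
  clear (0,1): R0 −= (1/2)R1 → (1, 0, -5/6, 17/18)
  clear (2,1): R2 −= (-1)R1 → (0, 0, 1/6, -43/18)
pivot(2,2)=1/6: scale R2 → (0, 0, 1, -43/3)
  clear (0,2): R0 −= (-5/6)R2 → (1, 0, 0, -11)
  clear (1,2): R1 −= (1/6)R2 → (0, 1, 0, 2)

rank = 3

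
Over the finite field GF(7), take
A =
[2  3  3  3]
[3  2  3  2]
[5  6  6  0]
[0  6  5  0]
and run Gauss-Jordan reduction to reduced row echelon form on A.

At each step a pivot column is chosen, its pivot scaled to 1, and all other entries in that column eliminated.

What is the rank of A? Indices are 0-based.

pivot(0,0)=2: scale R0 → (1, 5, 5, 5)
  clear (1,0): R1 −= (3)R0 → (0, 1, 2, 1)
  clear (2,0): R2 −= (5)R0 → (0, 2, 2, 3)
pivot(1,1)=1: scale R1 → (0, 1, 2, 1)
  clear (0,1): R0 −= (5)R1 → (1, 0, 2, 0)
  clear (2,1): R2 −= (2)R1 → (0, 0, 5, 1)
  clear (3,1): R3 −= (6)R1 → (0, 0, 0, 1)
pivot(2,2)=5: scale R2 → (0, 0, 1, 3)
  clear (0,2): R0 −= (2)R2 → (1, 0, 0, 1)
  clear (1,2): R1 −= (2)R2 → (0, 1, 0, 2)
pivot(3,3)=1: scale R3 → (0, 0, 0, 1)
  clear (0,3): R0 −= (1)R3 → (1, 0, 0, 0)
  clear (1,3): R1 −= (2)R3 → (0, 1, 0, 0)
  clear (2,3): R2 −= (3)R3 → (0, 0, 1, 0)

rank = 4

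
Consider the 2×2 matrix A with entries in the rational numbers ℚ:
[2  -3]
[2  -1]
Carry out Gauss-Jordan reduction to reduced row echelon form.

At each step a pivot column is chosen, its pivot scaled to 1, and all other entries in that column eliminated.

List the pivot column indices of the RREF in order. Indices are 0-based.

pivot(0,0)=2: scale R0 → (1, -3/2)
  clear (1,0): R1 −= (2)R0 → (0, 2)
pivot(1,1)=2: scale R1 → (0, 1)
  clear (0,1): R0 −= (-3/2)R1 → (1, 0)

pivot columns: 0, 1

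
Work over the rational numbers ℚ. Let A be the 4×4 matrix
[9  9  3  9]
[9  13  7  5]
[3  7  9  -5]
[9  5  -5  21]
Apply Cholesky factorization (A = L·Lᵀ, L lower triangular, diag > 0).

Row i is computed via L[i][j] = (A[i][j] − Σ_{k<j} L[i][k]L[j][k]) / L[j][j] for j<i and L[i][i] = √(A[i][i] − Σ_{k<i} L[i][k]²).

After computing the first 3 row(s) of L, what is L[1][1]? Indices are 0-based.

L[1][1] = 2

Step 1: L[0][0] = √(9) = 3.
  L[1][0] = (9) / L[0][0] = 3.
Step 2: L[1][1] = √(4) = 2.
  L[2][0] = (3) / L[0][0] = 1.
  L[2][1] = (4) / L[1][1] = 2.
Step 3: L[2][2] = √(4) = 2.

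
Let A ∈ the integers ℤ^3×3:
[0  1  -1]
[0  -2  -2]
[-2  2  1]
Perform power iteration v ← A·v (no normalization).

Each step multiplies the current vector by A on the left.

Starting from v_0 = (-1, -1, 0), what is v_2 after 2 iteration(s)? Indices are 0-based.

v_0 = (-1, -1, 0).
v_1 = A·v_0 = (-1, 2, 0).
v_2 = A·v_1 = (2, -4, 6).

v_2 = (2, -4, 6)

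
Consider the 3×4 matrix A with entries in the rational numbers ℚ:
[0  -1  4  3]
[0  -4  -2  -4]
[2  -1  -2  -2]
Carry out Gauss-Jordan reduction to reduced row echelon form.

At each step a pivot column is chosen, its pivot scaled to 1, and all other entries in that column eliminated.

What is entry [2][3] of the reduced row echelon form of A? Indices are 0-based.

M[2][3] = 8/9

pivot(0,0): swap R0↔R2
pivot(0,0)=2: scale R0 → (1, -1/2, -1, -1)
pivot(1,1)=-4: scale R1 → (0, 1, 1/2, 1)
  clear (0,1): R0 −= (-1/2)R1 → (1, 0, -3/4, -1/2)
  clear (2,1): R2 −= (-1)R1 → (0, 0, 9/2, 4)
pivot(2,2)=9/2: scale R2 → (0, 0, 1, 8/9)
  clear (0,2): R0 −= (-3/4)R2 → (1, 0, 0, 1/6)
  clear (1,2): R1 −= (1/2)R2 → (0, 1, 0, 5/9)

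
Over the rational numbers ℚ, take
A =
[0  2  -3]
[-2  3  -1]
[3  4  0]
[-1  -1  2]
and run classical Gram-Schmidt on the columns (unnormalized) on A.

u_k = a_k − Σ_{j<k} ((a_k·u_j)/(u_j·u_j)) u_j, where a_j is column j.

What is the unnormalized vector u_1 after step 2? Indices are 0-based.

Step 1: u_0 = a_0 = (0, -2, 3, -1).
Step 2: u_1 = a_1 − (1/2)·u_0 = (2, 4, 5/2, -1/2).

u_1 = (2, 4, 5/2, -1/2)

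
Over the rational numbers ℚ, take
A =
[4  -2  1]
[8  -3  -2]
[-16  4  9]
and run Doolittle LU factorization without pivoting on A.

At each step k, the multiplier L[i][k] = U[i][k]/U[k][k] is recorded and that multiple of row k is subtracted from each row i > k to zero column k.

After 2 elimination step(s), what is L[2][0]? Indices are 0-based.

L[2][0] = -4

[col 0] pivot 4
  R1 -= 2*R0 → (0, 1, -4)  (L[1][0] := 2)
  R2 -= -4*R0 → (0, -4, 13)  (L[2][0] := -4)
[col 1] pivot 1
  R2 -= -4*R1 → (0, 0, -3)  (L[2][1] := -4)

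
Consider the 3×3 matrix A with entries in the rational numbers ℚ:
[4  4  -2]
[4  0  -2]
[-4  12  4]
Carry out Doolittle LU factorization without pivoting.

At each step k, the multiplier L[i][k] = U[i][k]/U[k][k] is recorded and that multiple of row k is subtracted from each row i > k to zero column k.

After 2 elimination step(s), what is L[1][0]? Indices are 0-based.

[col 0] pivot 4
  R1 -= 1*R0 → (0, -4, 0)  (L[1][0] := 1)
  R2 -= -1*R0 → (0, 16, 2)  (L[2][0] := -1)
[col 1] pivot -4
  R2 -= -4*R1 → (0, 0, 2)  (L[2][1] := -4)

L[1][0] = 1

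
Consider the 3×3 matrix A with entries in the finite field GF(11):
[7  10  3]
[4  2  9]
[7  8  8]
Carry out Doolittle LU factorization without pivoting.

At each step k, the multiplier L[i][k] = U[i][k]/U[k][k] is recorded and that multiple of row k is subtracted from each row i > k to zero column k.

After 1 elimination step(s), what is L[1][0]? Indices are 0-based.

L[1][0] = 10

Step 1: pivot at (0,0) is 7.
  row1 ← row1 − (10)·row0  ⇒  L[1][0]=10, U row1=(0, 1, 1)
  row2 ← row2 − (1)·row0  ⇒  L[2][0]=1, U row2=(0, 9, 5)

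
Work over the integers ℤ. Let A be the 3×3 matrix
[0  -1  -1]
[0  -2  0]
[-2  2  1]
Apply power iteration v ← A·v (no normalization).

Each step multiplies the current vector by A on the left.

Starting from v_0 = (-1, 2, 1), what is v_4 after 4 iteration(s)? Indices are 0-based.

v_0 = (-1, 2, 1).
v_1 = A·v_0 = (-3, -4, 7).
v_2 = A·v_1 = (-3, 8, 5).
v_3 = A·v_2 = (-13, -16, 27).
v_4 = A·v_3 = (-11, 32, 21).

v_4 = (-11, 32, 21)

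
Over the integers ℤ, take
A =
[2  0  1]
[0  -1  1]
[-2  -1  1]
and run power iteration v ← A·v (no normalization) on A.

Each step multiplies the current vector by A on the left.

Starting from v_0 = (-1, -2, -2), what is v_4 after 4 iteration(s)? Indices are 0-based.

v_0 = (-1, -2, -2).
v_1 = A·v_0 = (-4, 0, 2).
v_2 = A·v_1 = (-6, 2, 10).
v_3 = A·v_2 = (-2, 8, 20).
v_4 = A·v_3 = (16, 12, 16).

v_4 = (16, 12, 16)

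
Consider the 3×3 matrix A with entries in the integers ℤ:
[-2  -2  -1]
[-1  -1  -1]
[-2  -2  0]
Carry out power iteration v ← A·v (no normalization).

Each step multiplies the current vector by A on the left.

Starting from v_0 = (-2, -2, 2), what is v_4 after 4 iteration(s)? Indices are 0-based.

v_4 = (-384, -232, -304)

v_0 = (-2, -2, 2).
v_1 = A·v_0 = (6, 2, 8).
v_2 = A·v_1 = (-24, -16, -16).
v_3 = A·v_2 = (96, 56, 80).
v_4 = A·v_3 = (-384, -232, -304).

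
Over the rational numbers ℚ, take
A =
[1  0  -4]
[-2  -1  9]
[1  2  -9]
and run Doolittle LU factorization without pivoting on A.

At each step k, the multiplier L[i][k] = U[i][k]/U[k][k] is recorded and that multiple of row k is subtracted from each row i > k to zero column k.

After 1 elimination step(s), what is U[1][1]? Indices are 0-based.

Step 1: pivot at (0,0) is 1.
  row1 ← row1 − (-2)·row0  ⇒  L[1][0]=-2, U row1=(0, -1, 1)
  row2 ← row2 − (1)·row0  ⇒  L[2][0]=1, U row2=(0, 2, -5)

U[1][1] = -1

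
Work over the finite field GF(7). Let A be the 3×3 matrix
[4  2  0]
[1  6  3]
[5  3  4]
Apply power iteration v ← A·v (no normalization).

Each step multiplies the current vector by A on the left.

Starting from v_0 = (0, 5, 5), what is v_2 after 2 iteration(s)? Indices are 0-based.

v_2 = (4, 0, 3)

v_0 = (0, 5, 5).
v_1 = A·v_0 = (3, 3, 0).
v_2 = A·v_1 = (4, 0, 3).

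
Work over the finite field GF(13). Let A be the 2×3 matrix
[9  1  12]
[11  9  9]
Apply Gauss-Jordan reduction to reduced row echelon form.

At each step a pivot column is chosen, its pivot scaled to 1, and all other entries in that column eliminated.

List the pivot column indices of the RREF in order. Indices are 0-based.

pivot(0,0)=9: scale R0 → (1, 3, 10)
  clear (1,0): R1 −= (11)R0 → (0, 2, 3)
pivot(1,1)=2: scale R1 → (0, 1, 8)
  clear (0,1): R0 −= (3)R1 → (1, 0, 12)

pivot columns: 0, 1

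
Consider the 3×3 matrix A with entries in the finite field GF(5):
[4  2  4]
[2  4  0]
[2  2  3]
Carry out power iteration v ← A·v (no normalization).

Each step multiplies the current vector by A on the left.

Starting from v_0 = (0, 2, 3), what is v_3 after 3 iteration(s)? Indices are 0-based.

v_0 = (0, 2, 3).
v_1 = A·v_0 = (1, 3, 3).
v_2 = A·v_1 = (2, 4, 2).
v_3 = A·v_2 = (4, 0, 3).

v_3 = (4, 0, 3)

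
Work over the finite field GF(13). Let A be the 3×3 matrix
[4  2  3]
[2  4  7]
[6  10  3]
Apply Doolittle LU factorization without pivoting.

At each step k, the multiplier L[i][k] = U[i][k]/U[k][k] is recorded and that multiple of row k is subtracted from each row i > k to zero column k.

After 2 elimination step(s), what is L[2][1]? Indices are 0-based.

[col 0] pivot 4
  R1 -= 7*R0 → (0, 3, 12)  (L[1][0] := 7)
  R2 -= 8*R0 → (0, 7, 5)  (L[2][0] := 8)
[col 1] pivot 3
  R2 -= 11*R1 → (0, 0, 3)  (L[2][1] := 11)

L[2][1] = 11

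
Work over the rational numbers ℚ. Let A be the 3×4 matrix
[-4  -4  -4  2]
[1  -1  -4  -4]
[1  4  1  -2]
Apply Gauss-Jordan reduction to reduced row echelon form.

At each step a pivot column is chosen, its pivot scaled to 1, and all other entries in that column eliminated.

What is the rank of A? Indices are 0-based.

[1] R0 /= -4  ⇒  (1, 1, 1, -1/2)
     R1 -= 1·R0  ⇒  (0, -2, -5, -7/2)
     R2 -= 1·R0  ⇒  (0, 3, 0, -3/2)
[2] R1 /= -2  ⇒  (0, 1, 5/2, 7/4)
     R0 -= 1·R1  ⇒  (1, 0, -3/2, -9/4)
     R2 -= 3·R1  ⇒  (0, 0, -15/2, -27/4)
[3] R2 /= -15/2  ⇒  (0, 0, 1, 9/10)
     R0 -= -3/2·R2  ⇒  (1, 0, 0, -9/10)
     R1 -= 5/2·R2  ⇒  (0, 1, 0, -1/2)

rank = 3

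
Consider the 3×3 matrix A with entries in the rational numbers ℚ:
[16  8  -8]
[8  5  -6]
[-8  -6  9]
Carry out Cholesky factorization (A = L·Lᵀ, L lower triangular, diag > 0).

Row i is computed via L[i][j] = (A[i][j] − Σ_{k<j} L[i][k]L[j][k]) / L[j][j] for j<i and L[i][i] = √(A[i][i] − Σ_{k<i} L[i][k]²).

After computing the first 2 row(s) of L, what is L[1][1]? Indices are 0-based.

L[1][1] = 1

Step 1: L[0][0] = √(16) = 4.
  L[1][0] = (8) / L[0][0] = 2.
Step 2: L[1][1] = √(1) = 1.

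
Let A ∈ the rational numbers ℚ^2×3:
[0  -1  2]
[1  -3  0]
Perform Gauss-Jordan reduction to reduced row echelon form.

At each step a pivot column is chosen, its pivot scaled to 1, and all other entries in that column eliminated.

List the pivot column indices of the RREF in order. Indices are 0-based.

pivot(0,0): swap R0↔R1
pivot(0,0)=1: scale R0 → (1, -3, 0)
pivot(1,1)=-1: scale R1 → (0, 1, -2)
  clear (0,1): R0 −= (-3)R1 → (1, 0, -6)

pivot columns: 0, 1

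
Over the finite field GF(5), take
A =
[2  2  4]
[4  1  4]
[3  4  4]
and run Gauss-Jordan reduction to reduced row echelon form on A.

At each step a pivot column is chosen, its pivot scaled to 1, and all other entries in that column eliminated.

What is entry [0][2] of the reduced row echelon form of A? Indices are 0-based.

M[0][2] = 4

[1] R0 /= 2  ⇒  (1, 1, 2)
     R1 -= 4·R0  ⇒  (0, 2, 1)
     R2 -= 3·R0  ⇒  (0, 1, 3)
[2] R1 /= 2  ⇒  (0, 1, 3)
     R0 -= 1·R1  ⇒  (1, 0, 4)
     R2 -= 1·R1  ⇒  (0, 0, 0)
column 2 empty below row 2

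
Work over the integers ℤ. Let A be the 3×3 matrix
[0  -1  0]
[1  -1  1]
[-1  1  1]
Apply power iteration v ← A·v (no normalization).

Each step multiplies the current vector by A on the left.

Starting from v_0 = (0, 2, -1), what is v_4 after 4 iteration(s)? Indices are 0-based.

v_4 = (-1, -4, 2)

v_0 = (0, 2, -1).
v_1 = A·v_0 = (-2, -3, 1).
v_2 = A·v_1 = (3, 2, 0).
v_3 = A·v_2 = (-2, 1, -1).
v_4 = A·v_3 = (-1, -4, 2).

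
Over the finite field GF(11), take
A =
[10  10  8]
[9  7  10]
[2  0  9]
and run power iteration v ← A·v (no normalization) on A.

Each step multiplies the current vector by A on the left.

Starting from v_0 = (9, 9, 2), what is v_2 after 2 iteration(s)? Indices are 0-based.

v_2 = (5, 5, 1)

v_0 = (9, 9, 2).
v_1 = A·v_0 = (9, 10, 3).
v_2 = A·v_1 = (5, 5, 1).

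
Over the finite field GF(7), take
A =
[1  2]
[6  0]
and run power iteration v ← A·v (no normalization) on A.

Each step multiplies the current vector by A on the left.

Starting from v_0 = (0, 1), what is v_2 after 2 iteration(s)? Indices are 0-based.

v_2 = (2, 5)

v_0 = (0, 1).
v_1 = A·v_0 = (2, 0).
v_2 = A·v_1 = (2, 5).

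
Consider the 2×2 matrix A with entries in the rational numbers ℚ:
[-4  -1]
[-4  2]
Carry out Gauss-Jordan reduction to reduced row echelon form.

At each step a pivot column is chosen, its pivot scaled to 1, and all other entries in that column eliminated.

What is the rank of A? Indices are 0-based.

rank = 2

step 1: normalize row 0 (÷-4) = (1, 1/4)
  row 1: subtract -4×row0 = (0, 3)
step 2: normalize row 1 (÷3) = (0, 1)
  row 0: subtract 1/4×row1 = (1, 0)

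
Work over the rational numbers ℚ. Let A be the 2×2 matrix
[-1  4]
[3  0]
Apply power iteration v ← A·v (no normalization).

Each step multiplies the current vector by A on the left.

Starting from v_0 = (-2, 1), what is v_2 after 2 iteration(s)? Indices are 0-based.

v_0 = (-2, 1).
v_1 = A·v_0 = (6, -6).
v_2 = A·v_1 = (-30, 18).

v_2 = (-30, 18)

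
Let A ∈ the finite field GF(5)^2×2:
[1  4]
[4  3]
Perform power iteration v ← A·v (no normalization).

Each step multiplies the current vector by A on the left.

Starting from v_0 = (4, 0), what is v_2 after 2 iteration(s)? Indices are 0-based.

v_0 = (4, 0).
v_1 = A·v_0 = (4, 1).
v_2 = A·v_1 = (3, 4).

v_2 = (3, 4)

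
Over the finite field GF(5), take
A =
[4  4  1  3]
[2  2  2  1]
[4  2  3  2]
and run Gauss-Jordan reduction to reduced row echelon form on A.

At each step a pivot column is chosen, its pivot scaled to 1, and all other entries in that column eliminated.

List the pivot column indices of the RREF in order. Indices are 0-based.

pivot(0,0)=4: scale R0 → (1, 1, 4, 2)
  clear (1,0): R1 −= (2)R0 → (0, 0, 4, 2)
  clear (2,0): R2 −= (4)R0 → (0, 3, 2, 4)
pivot(1,1): swap R1↔R2
pivot(1,1)=3: scale R1 → (0, 1, 4, 3)
  clear (0,1): R0 −= (1)R1 → (1, 0, 0, 4)
pivot(2,2)=4: scale R2 → (0, 0, 1, 3)
  clear (1,2): R1 −= (4)R2 → (0, 1, 0, 1)

pivot columns: 0, 1, 2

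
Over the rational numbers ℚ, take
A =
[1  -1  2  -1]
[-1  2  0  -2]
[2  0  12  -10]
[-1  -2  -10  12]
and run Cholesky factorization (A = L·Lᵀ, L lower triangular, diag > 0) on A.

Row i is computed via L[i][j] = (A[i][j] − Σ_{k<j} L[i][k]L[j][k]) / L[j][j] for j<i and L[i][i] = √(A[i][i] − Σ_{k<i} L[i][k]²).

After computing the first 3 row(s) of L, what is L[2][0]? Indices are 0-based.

Step 1: L[0][0] = √(1) = 1.
  L[1][0] = (-1) / L[0][0] = -1.
Step 2: L[1][1] = √(1) = 1.
  L[2][0] = (2) / L[0][0] = 2.
  L[2][1] = (2) / L[1][1] = 2.
Step 3: L[2][2] = √(4) = 2.

L[2][0] = 2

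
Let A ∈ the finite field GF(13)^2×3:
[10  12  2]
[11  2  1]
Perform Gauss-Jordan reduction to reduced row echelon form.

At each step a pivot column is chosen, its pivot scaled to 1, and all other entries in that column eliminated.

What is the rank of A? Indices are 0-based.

pivot(0,0)=10: scale R0 → (1, 9, 8)
  clear (1,0): R1 −= (11)R0 → (0, 7, 4)
pivot(1,1)=7: scale R1 → (0, 1, 8)
  clear (0,1): R0 −= (9)R1 → (1, 0, 1)

rank = 2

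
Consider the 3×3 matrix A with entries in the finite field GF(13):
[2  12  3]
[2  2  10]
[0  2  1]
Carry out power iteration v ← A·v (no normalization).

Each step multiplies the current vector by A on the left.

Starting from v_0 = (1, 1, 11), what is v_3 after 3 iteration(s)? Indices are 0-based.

v_0 = (1, 1, 11).
v_1 = A·v_0 = (8, 10, 0).
v_2 = A·v_1 = (6, 10, 7).
v_3 = A·v_2 = (10, 11, 1).

v_3 = (10, 11, 1)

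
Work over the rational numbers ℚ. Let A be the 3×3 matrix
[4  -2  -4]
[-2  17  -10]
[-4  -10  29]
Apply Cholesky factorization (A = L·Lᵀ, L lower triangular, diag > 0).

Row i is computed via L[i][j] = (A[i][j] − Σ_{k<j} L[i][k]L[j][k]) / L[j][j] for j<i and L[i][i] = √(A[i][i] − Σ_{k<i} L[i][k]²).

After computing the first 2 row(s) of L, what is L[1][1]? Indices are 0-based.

Step 1: L[0][0] = √(4) = 2.
  L[1][0] = (-2) / L[0][0] = -1.
Step 2: L[1][1] = √(16) = 4.

L[1][1] = 4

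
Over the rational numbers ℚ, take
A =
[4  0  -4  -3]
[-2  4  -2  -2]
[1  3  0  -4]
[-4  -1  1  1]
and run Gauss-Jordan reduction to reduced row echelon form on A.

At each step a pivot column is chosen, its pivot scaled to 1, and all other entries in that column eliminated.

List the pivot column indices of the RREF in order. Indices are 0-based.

[1] R0 /= 4  ⇒  (1, 0, -1, -3/4)
     R1 -= -2·R0  ⇒  (0, 4, -4, -7/2)
     R2 -= 1·R0  ⇒  (0, 3, 1, -13/4)
     R3 -= -4·R0  ⇒  (0, -1, -3, -2)
[2] R1 /= 4  ⇒  (0, 1, -1, -7/8)
     R2 -= 3·R1  ⇒  (0, 0, 4, -5/8)
     R3 -= -1·R1  ⇒  (0, 0, -4, -23/8)
[3] R2 /= 4  ⇒  (0, 0, 1, -5/32)
     R0 -= -1·R2  ⇒  (1, 0, 0, -29/32)
     R1 -= -1·R2  ⇒  (0, 1, 0, -33/32)
     R3 -= -4·R2  ⇒  (0, 0, 0, -7/2)
[4] R3 /= -7/2  ⇒  (0, 0, 0, 1)
     R0 -= -29/32·R3  ⇒  (1, 0, 0, 0)
     R1 -= -33/32·R3  ⇒  (0, 1, 0, 0)
     R2 -= -5/32·R3  ⇒  (0, 0, 1, 0)

pivot columns: 0, 1, 2, 3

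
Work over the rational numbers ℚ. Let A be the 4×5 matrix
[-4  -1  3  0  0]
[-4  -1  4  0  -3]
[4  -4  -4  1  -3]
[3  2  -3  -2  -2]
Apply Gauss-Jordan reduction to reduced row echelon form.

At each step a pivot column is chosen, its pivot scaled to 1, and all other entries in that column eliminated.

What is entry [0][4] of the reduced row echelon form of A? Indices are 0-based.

M[0][4] = -19/7

pivot(0,0)=-4: scale R0 → (1, 1/4, -3/4, 0, 0)
  clear (1,0): R1 −= (-4)R0 → (0, 0, 1, 0, -3)
  clear (2,0): R2 −= (4)R0 → (0, -5, -1, 1, -3)
  clear (3,0): R3 −= (3)R0 → (0, 5/4, -3/4, -2, -2)
pivot(1,1): swap R1↔R2
pivot(1,1)=-5: scale R1 → (0, 1, 1/5, -1/5, 3/5)
  clear (0,1): R0 −= (1/4)R1 → (1, 0, -4/5, 1/20, -3/20)
  clear (3,1): R3 −= (5/4)R1 → (0, 0, -1, -7/4, -11/4)
pivot(2,2)=1: scale R2 → (0, 0, 1, 0, -3)
  clear (0,2): R0 −= (-4/5)R2 → (1, 0, 0, 1/20, -51/20)
  clear (1,2): R1 −= (1/5)R2 → (0, 1, 0, -1/5, 6/5)
  clear (3,2): R3 −= (-1)R2 → (0, 0, 0, -7/4, -23/4)
pivot(3,3)=-7/4: scale R3 → (0, 0, 0, 1, 23/7)
  clear (0,3): R0 −= (1/20)R3 → (1, 0, 0, 0, -19/7)
  clear (1,3): R1 −= (-1/5)R3 → (0, 1, 0, 0, 13/7)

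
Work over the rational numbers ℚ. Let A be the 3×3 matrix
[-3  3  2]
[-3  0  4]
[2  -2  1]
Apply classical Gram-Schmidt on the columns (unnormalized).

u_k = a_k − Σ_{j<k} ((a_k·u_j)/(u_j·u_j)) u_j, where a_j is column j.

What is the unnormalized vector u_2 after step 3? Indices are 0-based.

u_2 = (14/13, 0, 21/13)

Step 1: u_0 = a_0 = (-3, -3, 2).
Step 2: u_1 = a_1 − (-13/22)·u_0 = (27/22, -39/22, -9/11).
Step 3: u_2 = a_2 − (-8/11)·u_0 − (-40/39)·u_1 = (14/13, 0, 21/13).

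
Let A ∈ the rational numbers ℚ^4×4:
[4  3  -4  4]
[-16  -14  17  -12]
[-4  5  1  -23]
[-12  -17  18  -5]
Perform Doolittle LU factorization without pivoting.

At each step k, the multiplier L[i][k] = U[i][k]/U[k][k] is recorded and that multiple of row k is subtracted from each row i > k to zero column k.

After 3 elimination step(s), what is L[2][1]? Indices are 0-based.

L[2][1] = -4

k=0: U[0][0]=4
  eliminate (1,0): mult=-4, new row 1: (0, -2, 1, 4); set L[1][0]=-4
  eliminate (2,0): mult=-1, new row 2: (0, 8, -3, -19); set L[2][0]=-1
  eliminate (3,0): mult=-3, new row 3: (0, -8, 6, 7); set L[3][0]=-3
k=1: U[1][1]=-2
  eliminate (2,1): mult=-4, new row 2: (0, 0, 1, -3); set L[2][1]=-4
  eliminate (3,1): mult=4, new row 3: (0, 0, 2, -9); set L[3][1]=4
k=2: U[2][2]=1
  eliminate (3,2): mult=2, new row 3: (0, 0, 0, -3); set L[3][2]=2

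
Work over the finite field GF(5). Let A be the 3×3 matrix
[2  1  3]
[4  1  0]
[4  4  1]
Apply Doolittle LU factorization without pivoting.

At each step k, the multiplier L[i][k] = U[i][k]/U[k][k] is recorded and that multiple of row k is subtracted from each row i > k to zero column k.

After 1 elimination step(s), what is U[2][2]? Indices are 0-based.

Step 1: pivot at (0,0) is 2.
  row1 ← row1 − (2)·row0  ⇒  L[1][0]=2, U row1=(0, 4, 4)
  row2 ← row2 − (2)·row0  ⇒  L[2][0]=2, U row2=(0, 2, 0)

U[2][2] = 0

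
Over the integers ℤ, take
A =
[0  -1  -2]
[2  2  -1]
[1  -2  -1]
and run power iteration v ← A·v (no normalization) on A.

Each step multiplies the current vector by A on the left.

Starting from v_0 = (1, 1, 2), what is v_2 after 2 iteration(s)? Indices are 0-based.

v_0 = (1, 1, 2).
v_1 = A·v_0 = (-5, 2, -3).
v_2 = A·v_1 = (4, -3, -6).

v_2 = (4, -3, -6)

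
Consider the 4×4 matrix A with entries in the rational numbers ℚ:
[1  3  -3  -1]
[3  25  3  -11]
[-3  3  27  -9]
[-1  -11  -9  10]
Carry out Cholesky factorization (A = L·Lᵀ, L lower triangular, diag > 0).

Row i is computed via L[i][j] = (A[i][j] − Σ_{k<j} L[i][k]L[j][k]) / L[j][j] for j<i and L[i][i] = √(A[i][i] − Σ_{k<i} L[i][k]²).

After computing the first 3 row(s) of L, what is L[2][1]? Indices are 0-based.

Step 1: L[0][0] = √(1) = 1.
  L[1][0] = (3) / L[0][0] = 3.
Step 2: L[1][1] = √(16) = 4.
  L[2][0] = (-3) / L[0][0] = -3.
  L[2][1] = (12) / L[1][1] = 3.
Step 3: L[2][2] = √(9) = 3.

L[2][1] = 3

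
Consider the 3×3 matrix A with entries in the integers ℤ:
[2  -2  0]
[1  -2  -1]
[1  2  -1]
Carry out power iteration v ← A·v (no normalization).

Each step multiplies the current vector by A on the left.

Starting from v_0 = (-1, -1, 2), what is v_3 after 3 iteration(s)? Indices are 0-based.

v_3 = (-10, -15, 13)

v_0 = (-1, -1, 2).
v_1 = A·v_0 = (0, -1, -5).
v_2 = A·v_1 = (2, 7, 3).
v_3 = A·v_2 = (-10, -15, 13).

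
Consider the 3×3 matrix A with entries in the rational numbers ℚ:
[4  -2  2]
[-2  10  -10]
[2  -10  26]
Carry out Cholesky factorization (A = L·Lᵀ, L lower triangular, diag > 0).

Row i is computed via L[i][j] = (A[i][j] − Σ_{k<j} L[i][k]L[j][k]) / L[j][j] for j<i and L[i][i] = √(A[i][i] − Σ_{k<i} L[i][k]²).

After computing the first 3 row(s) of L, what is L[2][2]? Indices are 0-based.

Step 1: L[0][0] = √(4) = 2.
  L[1][0] = (-2) / L[0][0] = -1.
Step 2: L[1][1] = √(9) = 3.
  L[2][0] = (2) / L[0][0] = 1.
  L[2][1] = (-9) / L[1][1] = -3.
Step 3: L[2][2] = √(16) = 4.

L[2][2] = 4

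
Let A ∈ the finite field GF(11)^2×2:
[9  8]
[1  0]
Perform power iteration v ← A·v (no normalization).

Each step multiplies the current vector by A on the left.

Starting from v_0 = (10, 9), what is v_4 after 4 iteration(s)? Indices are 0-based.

v_4 = (2, 2)

v_0 = (10, 9).
v_1 = A·v_0 = (8, 10).
v_2 = A·v_1 = (9, 8).
v_3 = A·v_2 = (2, 9).
v_4 = A·v_3 = (2, 2).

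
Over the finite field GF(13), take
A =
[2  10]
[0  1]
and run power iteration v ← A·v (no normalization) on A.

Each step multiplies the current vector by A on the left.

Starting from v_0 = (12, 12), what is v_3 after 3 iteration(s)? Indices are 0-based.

v_3 = (0, 12)

v_0 = (12, 12).
v_1 = A·v_0 = (1, 12).
v_2 = A·v_1 = (5, 12).
v_3 = A·v_2 = (0, 12).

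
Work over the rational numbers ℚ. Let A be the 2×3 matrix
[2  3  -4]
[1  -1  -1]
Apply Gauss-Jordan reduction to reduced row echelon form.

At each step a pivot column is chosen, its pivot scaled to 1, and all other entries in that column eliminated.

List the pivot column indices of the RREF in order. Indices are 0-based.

step 1: normalize row 0 (÷2) = (1, 3/2, -2)
  row 1: subtract 1×row0 = (0, -5/2, 1)
step 2: normalize row 1 (÷-5/2) = (0, 1, -2/5)
  row 0: subtract 3/2×row1 = (1, 0, -7/5)

pivot columns: 0, 1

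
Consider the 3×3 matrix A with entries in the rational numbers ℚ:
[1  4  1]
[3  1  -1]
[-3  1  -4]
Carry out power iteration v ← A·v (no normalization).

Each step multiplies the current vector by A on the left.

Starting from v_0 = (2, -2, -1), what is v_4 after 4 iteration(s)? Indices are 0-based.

v_0 = (2, -2, -1).
v_1 = A·v_0 = (-7, 5, -4).
v_2 = A·v_1 = (9, -12, 42).
v_3 = A·v_2 = (3, -27, -207).
v_4 = A·v_3 = (-312, 189, 792).

v_4 = (-312, 189, 792)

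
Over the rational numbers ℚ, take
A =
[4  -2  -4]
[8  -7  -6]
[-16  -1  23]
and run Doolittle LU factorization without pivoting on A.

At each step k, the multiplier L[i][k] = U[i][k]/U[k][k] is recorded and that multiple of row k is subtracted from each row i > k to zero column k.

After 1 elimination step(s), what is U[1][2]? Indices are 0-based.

k=0: U[0][0]=4
  eliminate (1,0): mult=2, new row 1: (0, -3, 2); set L[1][0]=2
  eliminate (2,0): mult=-4, new row 2: (0, -9, 7); set L[2][0]=-4

U[1][2] = 2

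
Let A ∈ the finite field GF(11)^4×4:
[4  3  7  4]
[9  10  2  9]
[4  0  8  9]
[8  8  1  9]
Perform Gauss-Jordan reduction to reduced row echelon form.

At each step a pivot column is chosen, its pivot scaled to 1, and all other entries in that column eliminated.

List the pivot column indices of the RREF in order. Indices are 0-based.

pivot(0,0)=4: scale R0 → (1, 9, 10, 1)
  clear (1,0): R1 −= (9)R0 → (0, 6, 0, 0)
  clear (2,0): R2 −= (4)R0 → (0, 8, 1, 5)
  clear (3,0): R3 −= (8)R0 → (0, 2, 9, 1)
pivot(1,1)=6: scale R1 → (0, 1, 0, 0)
  clear (0,1): R0 −= (9)R1 → (1, 0, 10, 1)
  clear (2,1): R2 −= (8)R1 → (0, 0, 1, 5)
  clear (3,1): R3 −= (2)R1 → (0, 0, 9, 1)
pivot(2,2)=1: scale R2 → (0, 0, 1, 5)
  clear (0,2): R0 −= (10)R2 → (1, 0, 0, 6)
  clear (3,2): R3 −= (9)R2 → (0, 0, 0, 0)
col 3: no nonzero at/below row 3; advance.

pivot columns: 0, 1, 2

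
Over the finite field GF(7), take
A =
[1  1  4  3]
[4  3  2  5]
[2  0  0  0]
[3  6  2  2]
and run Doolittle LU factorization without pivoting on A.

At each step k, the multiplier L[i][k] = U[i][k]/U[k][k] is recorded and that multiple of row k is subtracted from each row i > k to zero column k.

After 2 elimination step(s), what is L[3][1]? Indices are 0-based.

L[3][1] = 4

k=0: U[0][0]=1
  eliminate (1,0): mult=4, new row 1: (0, 6, 0, 0); set L[1][0]=4
  eliminate (2,0): mult=2, new row 2: (0, 5, 6, 1); set L[2][0]=2
  eliminate (3,0): mult=3, new row 3: (0, 3, 4, 0); set L[3][0]=3
k=1: U[1][1]=6
  eliminate (2,1): mult=2, new row 2: (0, 0, 6, 1); set L[2][1]=2
  eliminate (3,1): mult=4, new row 3: (0, 0, 4, 0); set L[3][1]=4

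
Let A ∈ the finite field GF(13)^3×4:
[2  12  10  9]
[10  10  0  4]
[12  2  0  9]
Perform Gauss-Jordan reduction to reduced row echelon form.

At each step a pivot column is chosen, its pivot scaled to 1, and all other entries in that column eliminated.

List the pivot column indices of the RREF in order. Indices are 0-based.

pivot columns: 0, 1, 2

pivot(0,0)=2: scale R0 → (1, 6, 5, 11)
  clear (1,0): R1 −= (10)R0 → (0, 2, 2, 11)
  clear (2,0): R2 −= (12)R0 → (0, 8, 5, 7)
pivot(1,1)=2: scale R1 → (0, 1, 1, 12)
  clear (0,1): R0 −= (6)R1 → (1, 0, 12, 4)
  clear (2,1): R2 −= (8)R1 → (0, 0, 10, 2)
pivot(2,2)=10: scale R2 → (0, 0, 1, 8)
  clear (0,2): R0 −= (12)R2 → (1, 0, 0, 12)
  clear (1,2): R1 −= (1)R2 → (0, 1, 0, 4)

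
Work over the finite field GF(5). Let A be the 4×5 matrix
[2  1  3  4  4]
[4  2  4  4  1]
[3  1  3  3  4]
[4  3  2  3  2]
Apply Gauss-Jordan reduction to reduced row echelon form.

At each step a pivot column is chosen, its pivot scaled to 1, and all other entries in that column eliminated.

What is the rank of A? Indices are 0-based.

pivot(0,0)=2: scale R0 → (1, 3, 4, 2, 2)
  clear (1,0): R1 −= (4)R0 → (0, 0, 3, 1, 3)
  clear (2,0): R2 −= (3)R0 → (0, 2, 1, 2, 3)
  clear (3,0): R3 −= (4)R0 → (0, 1, 1, 0, 4)
pivot(1,1): swap R1↔R2
pivot(1,1)=2: scale R1 → (0, 1, 3, 1, 4)
  clear (0,1): R0 −= (3)R1 → (1, 0, 0, 4, 0)
  clear (3,1): R3 −= (1)R1 → (0, 0, 3, 4, 0)
pivot(2,2)=3: scale R2 → (0, 0, 1, 2, 1)
  clear (1,2): R1 −= (3)R2 → (0, 1, 0, 0, 1)
  clear (3,2): R3 −= (3)R2 → (0, 0, 0, 3, 2)
pivot(3,3)=3: scale R3 → (0, 0, 0, 1, 4)
  clear (0,3): R0 −= (4)R3 → (1, 0, 0, 0, 4)
  clear (2,3): R2 −= (2)R3 → (0, 0, 1, 0, 3)

rank = 4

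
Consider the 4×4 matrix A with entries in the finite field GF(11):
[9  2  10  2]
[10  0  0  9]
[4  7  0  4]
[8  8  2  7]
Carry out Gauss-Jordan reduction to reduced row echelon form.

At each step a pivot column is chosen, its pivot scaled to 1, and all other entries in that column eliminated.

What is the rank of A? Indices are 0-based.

rank = 4

pivot(0,0)=9: scale R0 → (1, 10, 6, 10)
  clear (1,0): R1 −= (10)R0 → (0, 10, 6, 8)
  clear (2,0): R2 −= (4)R0 → (0, 0, 9, 8)
  clear (3,0): R3 −= (8)R0 → (0, 5, 9, 4)
pivot(1,1)=10: scale R1 → (0, 1, 5, 3)
  clear (0,1): R0 −= (10)R1 → (1, 0, 0, 2)
  clear (3,1): R3 −= (5)R1 → (0, 0, 6, 0)
pivot(2,2)=9: scale R2 → (0, 0, 1, 7)
  clear (1,2): R1 −= (5)R2 → (0, 1, 0, 1)
  clear (3,2): R3 −= (6)R2 → (0, 0, 0, 2)
pivot(3,3)=2: scale R3 → (0, 0, 0, 1)
  clear (0,3): R0 −= (2)R3 → (1, 0, 0, 0)
  clear (1,3): R1 −= (1)R3 → (0, 1, 0, 0)
  clear (2,3): R2 −= (7)R3 → (0, 0, 1, 0)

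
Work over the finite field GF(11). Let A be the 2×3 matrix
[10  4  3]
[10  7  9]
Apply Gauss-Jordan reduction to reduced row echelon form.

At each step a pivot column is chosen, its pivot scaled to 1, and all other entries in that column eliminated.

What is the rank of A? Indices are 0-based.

step 1: normalize row 0 (÷10) = (1, 7, 8)
  row 1: subtract 10×row0 = (0, 3, 6)
step 2: normalize row 1 (÷3) = (0, 1, 2)
  row 0: subtract 7×row1 = (1, 0, 5)

rank = 2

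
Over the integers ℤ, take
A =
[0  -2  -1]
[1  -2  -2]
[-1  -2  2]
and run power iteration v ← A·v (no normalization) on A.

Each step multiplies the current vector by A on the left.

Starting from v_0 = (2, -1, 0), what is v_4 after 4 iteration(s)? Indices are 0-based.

v_0 = (2, -1, 0).
v_1 = A·v_0 = (2, 4, 0).
v_2 = A·v_1 = (-8, -6, -10).
v_3 = A·v_2 = (22, 24, 0).
v_4 = A·v_3 = (-48, -26, -70).

v_4 = (-48, -26, -70)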